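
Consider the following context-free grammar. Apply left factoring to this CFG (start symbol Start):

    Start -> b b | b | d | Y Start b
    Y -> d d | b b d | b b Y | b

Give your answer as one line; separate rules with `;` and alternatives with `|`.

Start -> d | Y Start b | b Start1; Y -> d d | b Y1; Start1 -> b | ε; Y1 -> ε | b Y11; Y11 -> d | Y

Start has alternatives sharing prefix 'b': factor to Start → b Start1 with Start1 → b | ε.
Y has alternatives sharing prefix 'b': factor to Y → b Y1 with Y1 → b d | b Y | ε.
Y1 has alternatives sharing prefix 'b': factor to Y1 → b Y11 with Y11 → d | Y.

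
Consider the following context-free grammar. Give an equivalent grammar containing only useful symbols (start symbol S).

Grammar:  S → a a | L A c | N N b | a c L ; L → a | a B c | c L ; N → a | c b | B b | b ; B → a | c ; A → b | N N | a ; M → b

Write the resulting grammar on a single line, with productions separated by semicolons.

S → a a | L A c | N N b | a c L; L → a | a B c | c L; N → a | c b | B b | b; B → a | c; A → b | N N | a

Generating nonterminals: {A, B, L, M, N, S}.
Reachable from S after that: {A, B, L, N, S}.
Removed useless symbols: {M} and every production mentioning them.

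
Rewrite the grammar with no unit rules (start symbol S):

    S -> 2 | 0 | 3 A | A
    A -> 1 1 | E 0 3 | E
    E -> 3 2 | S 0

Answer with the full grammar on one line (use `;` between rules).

S -> 3 2 | S 0 | 2 | 0 | 3 A | 1 1 | E 0 3; A -> 3 2 | S 0 | 1 1 | E 0 3; E -> 3 2 | S 0

Unit pairs: A ⇒* {E}; S ⇒* {A, E}.
For every A with A ⇒* B via unit rules, add B's non-unit alternatives to A; then delete every rule of the form X → Y.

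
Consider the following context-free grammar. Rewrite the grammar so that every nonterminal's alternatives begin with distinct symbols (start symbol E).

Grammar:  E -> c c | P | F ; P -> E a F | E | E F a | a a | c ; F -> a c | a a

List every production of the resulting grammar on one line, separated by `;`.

P has alternatives sharing prefix 'E': factor to P → E P' with P' → a F | ε | F a.
F has alternatives sharing prefix 'a': factor to F → a F' with F' → c | a.

E -> c c | P | F; P -> a a | c | E P'; F -> a F'; P' -> a F | eps | F a; F' -> c | a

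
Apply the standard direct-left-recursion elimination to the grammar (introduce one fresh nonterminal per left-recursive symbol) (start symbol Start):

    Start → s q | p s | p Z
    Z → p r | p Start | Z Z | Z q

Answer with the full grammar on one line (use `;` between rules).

Start → s q | p s | p Z; Z → p r Z1 | p Start Z1; Z1 → Z Z1 | q Z1 | ε

Left recursion appears on Z.
For Z: α = {Z, q}, β = {p r, p Start}. Rewrite as Z → β Z1 and Z1 → α Z1 | ε.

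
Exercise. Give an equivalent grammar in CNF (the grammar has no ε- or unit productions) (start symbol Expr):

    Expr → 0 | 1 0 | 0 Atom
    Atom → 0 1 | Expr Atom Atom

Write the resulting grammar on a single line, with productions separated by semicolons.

Introduce a nonterminal for each terminal appearing in a rule of length ≥ 2: X1 → 1, X2 → 0.
Binarize each right-hand side of length ≥ 3 by chaining fresh nonterminals (Y1, Y2, …): affected rules were Atom → Expr Atom Atom.

Expr → 0 | X1 X2 | X2 Atom; Atom → X2 X1 | Expr Y1; X1 → 1; X2 → 0; Y1 → Atom Atom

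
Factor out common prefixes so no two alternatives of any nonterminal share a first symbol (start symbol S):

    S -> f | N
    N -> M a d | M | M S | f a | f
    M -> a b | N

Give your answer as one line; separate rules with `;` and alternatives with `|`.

N has alternatives sharing prefix 'M': factor to N → M N' with N' → a d | ε | S.
N has alternatives sharing prefix 'f': factor to N → f N'' with N'' → a | ε.

S -> f | N; N -> M N' | f N''; M -> a b | N; N' -> a d | eps | S; N'' -> a | eps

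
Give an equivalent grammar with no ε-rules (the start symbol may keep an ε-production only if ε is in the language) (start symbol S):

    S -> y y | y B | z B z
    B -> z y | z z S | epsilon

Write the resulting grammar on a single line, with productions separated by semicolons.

Nullable nonterminals: {B}.
ε ∉ L(G), so no ε-production is kept.
Expand every rule over subsets of its nullable positions: S → y B gives y B | y. S → z B z gives z B z | z z.

S -> y y | y B | y | z B z | z z; B -> z y | z z S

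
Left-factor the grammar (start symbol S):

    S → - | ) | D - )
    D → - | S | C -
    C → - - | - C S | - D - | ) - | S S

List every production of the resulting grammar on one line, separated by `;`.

C has alternatives sharing prefix '-': factor to C → - C' with C' → - | C S | D -.

S → - | ) | D - ); D → - | S | C -; C → ) - | S S | - C'; C' → - | C S | D -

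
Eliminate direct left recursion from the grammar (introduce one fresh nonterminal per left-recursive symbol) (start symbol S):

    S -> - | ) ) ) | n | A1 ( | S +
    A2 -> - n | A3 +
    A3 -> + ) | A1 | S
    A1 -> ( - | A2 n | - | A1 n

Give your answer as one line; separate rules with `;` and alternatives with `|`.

Directly left-recursive nonterminals: S, A1.
For S: α = {+}, β = {-, ) ) ), n, A1 (}. Rewrite as S → β S' and S' → α S' | ε.
For A1: α = {n}, β = {( -, A2 n, -}. Rewrite as A1 → β A1' and A1' → α A1' | ε.

S -> - S' | ) ) ) S' | n S' | A1 ( S'; A2 -> - n | A3 +; A3 -> + ) | A1 | S; A1 -> ( - A1' | A2 n A1' | - A1'; S' -> + S' | ε; A1' -> n A1' | ε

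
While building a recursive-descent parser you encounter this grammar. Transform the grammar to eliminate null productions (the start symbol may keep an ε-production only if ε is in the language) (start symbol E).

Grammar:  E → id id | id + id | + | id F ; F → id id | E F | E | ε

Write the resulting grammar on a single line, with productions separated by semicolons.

Nullable nonterminals: {F}.
ε ∉ L(G), so no ε-production is kept.
Expand every rule over subsets of its nullable positions: E → id F gives id F | id. F → E F gives E F | E.

E → id id | id + id | + | id F | id; F → id id | E F | E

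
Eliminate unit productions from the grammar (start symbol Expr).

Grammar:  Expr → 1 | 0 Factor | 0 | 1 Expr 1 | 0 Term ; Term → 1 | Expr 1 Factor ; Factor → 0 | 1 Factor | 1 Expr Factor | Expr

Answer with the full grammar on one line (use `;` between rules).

Expr → 1 | 0 Factor | 0 | 1 Expr 1 | 0 Term; Term → 1 | Expr 1 Factor; Factor → 0 | 1 Factor | 1 Expr Factor | 1 | 0 Factor | 1 Expr 1 | 0 Term

Unit pairs: Factor ⇒* {Expr}.
Replace each nonterminal's rules with the union of the non-unit rules of every nonterminal it unit-derives.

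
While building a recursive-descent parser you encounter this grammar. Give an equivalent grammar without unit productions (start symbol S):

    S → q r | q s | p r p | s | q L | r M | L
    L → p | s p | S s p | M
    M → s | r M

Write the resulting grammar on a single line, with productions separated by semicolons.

S → p | s p | S s p | q r | q s | p r p | s | q L | r M; L → p | s p | S s p | s | r M; M → s | r M

Unit pairs: L ⇒* {M}; S ⇒* {L, M}.
Replace each nonterminal's rules with the union of the non-unit rules of every nonterminal it unit-derives.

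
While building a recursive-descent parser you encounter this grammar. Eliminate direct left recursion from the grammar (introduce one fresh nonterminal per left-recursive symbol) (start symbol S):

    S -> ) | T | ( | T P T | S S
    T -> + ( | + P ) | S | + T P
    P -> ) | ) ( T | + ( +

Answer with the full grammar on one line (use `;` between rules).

S is directly left-recursive.
For S: α = {S}, β = {), T, (, T P T}. Rewrite as S → β S' and S' → α S' | ε.

S -> ) S' | T S' | ( S' | T P T S'; T -> + ( | + P ) | S | + T P; P -> ) | ) ( T | + ( +; S' -> S S' | ε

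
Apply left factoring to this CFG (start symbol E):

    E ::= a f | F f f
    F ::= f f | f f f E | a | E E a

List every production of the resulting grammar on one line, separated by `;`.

F has alternatives sharing prefix 'f f': factor to F → f f F' with F' → ε | f E.

E ::= a f | F f f; F ::= a | E E a | f f F'; F' ::= ε | f E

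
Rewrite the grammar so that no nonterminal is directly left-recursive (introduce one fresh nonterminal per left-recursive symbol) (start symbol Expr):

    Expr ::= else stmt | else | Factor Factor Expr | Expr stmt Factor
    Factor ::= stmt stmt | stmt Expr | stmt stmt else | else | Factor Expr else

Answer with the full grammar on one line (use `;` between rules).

Expr ::= else stmt Expr1 | else Expr1 | Factor Factor Expr Expr1; Factor ::= stmt stmt Factor1 | stmt Expr Factor1 | stmt stmt else Factor1 | else Factor1; Expr1 ::= stmt Factor Expr1 | epsilon; Factor1 ::= Expr else Factor1 | epsilon

Directly left-recursive nonterminals: Expr, Factor.
For Expr: α = {stmt Factor}, β = {else stmt, else, Factor Factor Expr}. Rewrite as Expr → β Expr1 and Expr1 → α Expr1 | ε.
For Factor: α = {Expr else}, β = {stmt stmt, stmt Expr, stmt stmt else, else}. Rewrite as Factor → β Factor1 and Factor1 → α Factor1 | ε.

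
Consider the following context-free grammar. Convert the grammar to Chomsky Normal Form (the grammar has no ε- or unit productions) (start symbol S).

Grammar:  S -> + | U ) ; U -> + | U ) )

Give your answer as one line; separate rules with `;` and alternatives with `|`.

S -> + | U X1; U -> + | U Y1; X1 -> ); Y1 -> X1 X1

Introduce a nonterminal for each terminal appearing in a rule of length ≥ 2: X1 → ).
Binarize each right-hand side of length ≥ 3 by chaining fresh nonterminals (Y1, Y2, …): affected rules were U → U X1 X1.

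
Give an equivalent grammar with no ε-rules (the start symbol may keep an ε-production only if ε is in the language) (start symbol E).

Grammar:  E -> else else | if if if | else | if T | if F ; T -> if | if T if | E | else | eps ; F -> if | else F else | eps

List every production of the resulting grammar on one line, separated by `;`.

E -> else else | if if if | else | if T | if | if F; T -> if | if T if | if if | E | else; F -> if | else F else | else else

The nullable symbols are {F, T}.
ε ∉ L(G), so no ε-production is kept.
Add the nullable-subset variants: E → if T gives if T | if. T → if T if gives if T if | if if. F → else F else gives else F else | else else.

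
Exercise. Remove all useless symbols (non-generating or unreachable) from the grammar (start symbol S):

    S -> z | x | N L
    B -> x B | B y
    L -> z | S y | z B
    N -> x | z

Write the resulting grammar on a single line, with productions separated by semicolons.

Generating nonterminals: {L, N, S}.
Reachable from S after that: {L, N, S}.
Removed useless symbols: {B} and every production mentioning them.

S -> z | x | N L; L -> z | S y; N -> x | z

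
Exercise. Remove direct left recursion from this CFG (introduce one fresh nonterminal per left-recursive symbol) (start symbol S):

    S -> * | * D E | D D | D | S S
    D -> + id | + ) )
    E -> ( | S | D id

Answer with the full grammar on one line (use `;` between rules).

Left recursion appears on S.
For S: α = {S}, β = {*, * D E, D D, D}. Rewrite as S → β S' and S' → α S' | ε.

S -> * S' | * D E S' | D D S' | D S'; D -> + id | + ) ); E -> ( | S | D id; S' -> S S' | ε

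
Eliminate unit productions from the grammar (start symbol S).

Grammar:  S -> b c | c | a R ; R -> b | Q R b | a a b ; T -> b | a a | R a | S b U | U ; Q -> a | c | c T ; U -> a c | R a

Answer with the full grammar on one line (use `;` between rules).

Unit pairs: T ⇒* {U}.
Replace each nonterminal's rules with the union of the non-unit rules of every nonterminal it unit-derives.

S -> b c | c | a R; R -> b | Q R b | a a b; T -> a c | R a | b | a a | S b U; Q -> a | c | c T; U -> a c | R a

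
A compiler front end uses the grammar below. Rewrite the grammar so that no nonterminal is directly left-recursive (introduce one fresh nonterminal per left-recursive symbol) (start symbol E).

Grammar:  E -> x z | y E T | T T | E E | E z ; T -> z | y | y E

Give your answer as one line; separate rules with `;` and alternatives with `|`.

E is directly left-recursive.
For E: α = {E, z}, β = {x z, y E T, T T}. Rewrite as E → β E' and E' → α E' | ε.

E -> x z E' | y E T E' | T T E'; T -> z | y | y E; E' -> E E' | z E' | ε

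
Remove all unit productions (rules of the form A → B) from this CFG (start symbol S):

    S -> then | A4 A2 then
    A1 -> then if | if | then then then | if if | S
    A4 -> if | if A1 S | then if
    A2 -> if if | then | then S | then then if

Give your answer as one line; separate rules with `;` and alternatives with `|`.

Unit pairs: A1 ⇒* {S}.
For every A with A ⇒* B via unit rules, add B's non-unit alternatives to A; then delete every rule of the form X → Y.

S -> then | A4 A2 then; A1 -> then if | if | then then then | if if | then | A4 A2 then; A4 -> if | if A1 S | then if; A2 -> if if | then | then S | then then if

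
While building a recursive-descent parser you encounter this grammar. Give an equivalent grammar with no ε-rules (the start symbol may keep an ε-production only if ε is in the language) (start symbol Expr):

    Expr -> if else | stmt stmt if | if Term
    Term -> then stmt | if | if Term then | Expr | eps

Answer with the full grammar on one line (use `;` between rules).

Expr -> if else | stmt stmt if | if Term | if; Term -> then stmt | if | if Term then | if then | Expr

The nullable symbols are {Term}.
ε ∉ L(G), so no ε-production is kept.
Add the nullable-subset variants: Expr → if Term gives if Term | if. Term → if Term then gives if Term then | if then.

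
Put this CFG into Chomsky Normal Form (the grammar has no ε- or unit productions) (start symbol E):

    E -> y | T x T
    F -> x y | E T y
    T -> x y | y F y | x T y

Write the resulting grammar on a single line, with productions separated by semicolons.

Introduce a nonterminal for each terminal appearing in a rule of length ≥ 2: X1 → x, X2 → y.
Binarize each right-hand side of length ≥ 3 by chaining fresh nonterminals (Y1, Y2, …): affected rules were E → T X1 T; F → E T X2; T → X2 F X2; T → X1 T X2.

E -> y | T Y1; F -> X1 X2 | E Y2; T -> X1 X2 | X2 Y3 | X1 Y4; X1 -> x; X2 -> y; Y1 -> X1 T; Y2 -> T X2; Y3 -> F X2; Y4 -> T X2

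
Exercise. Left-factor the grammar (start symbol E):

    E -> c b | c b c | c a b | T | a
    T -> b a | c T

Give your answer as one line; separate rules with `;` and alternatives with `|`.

E has alternatives sharing prefix 'c': factor to E → c E' with E' → b | b c | a b.
E' has alternatives sharing prefix 'b': factor to E' → b E'' with E'' → ε | c.

E -> T | a | c E'; T -> b a | c T; E' -> a b | b E''; E'' -> ε | c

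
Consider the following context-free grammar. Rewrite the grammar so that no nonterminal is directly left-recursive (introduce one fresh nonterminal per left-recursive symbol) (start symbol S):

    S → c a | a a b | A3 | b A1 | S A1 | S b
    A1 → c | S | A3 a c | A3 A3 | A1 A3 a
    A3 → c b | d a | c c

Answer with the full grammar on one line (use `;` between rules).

S → c a S' | a a b S' | A3 S' | b A1 S'; A1 → c A1' | S A1' | A3 a c A1' | A3 A3 A1'; A3 → c b | d a | c c; S' → A1 S' | b S' | ε; A1' → A3 a A1' | ε

Directly left-recursive nonterminals: S, A1.
For S: α = {A1, b}, β = {c a, a a b, A3, b A1}. Rewrite as S → β S' and S' → α S' | ε.
For A1: α = {A3 a}, β = {c, S, A3 a c, A3 A3}. Rewrite as A1 → β A1' and A1' → α A1' | ε.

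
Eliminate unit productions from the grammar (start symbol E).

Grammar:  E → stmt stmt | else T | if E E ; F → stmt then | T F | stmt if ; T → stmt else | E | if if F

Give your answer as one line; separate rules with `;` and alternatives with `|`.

E → stmt stmt | else T | if E E; F → stmt then | T F | stmt if; T → stmt stmt | else T | if E E | stmt else | if if F

Unit pairs: T ⇒* {E}.
For each unit pair (A, B), copy every non-unit production of B to A, then drop all unit productions.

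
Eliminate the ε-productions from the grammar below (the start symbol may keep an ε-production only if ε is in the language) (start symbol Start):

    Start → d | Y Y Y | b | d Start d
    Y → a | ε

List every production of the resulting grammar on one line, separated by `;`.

Start → d | Y Y Y | Y Y | Y | b | d Start d | d d | ε; Y → a

Nullable set = {Start, Y}.
ε ∈ L(G) since Start is nullable, so keep Start → ε.
Expand every rule over subsets of its nullable positions: Start → Y Y Y gives Y Y Y | Y Y | Y. Start → d Start d gives d Start d | d d.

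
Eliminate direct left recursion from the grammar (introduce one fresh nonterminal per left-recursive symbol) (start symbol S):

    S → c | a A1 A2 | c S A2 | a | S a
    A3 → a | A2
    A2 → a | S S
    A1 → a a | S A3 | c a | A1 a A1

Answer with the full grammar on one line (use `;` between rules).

S, A1 are directly left-recursive.
For S: α = {a}, β = {c, a A1 A2, c S A2, a}. Rewrite as S → β S' and S' → α S' | ε.
For A1: α = {a A1}, β = {a a, S A3, c a}. Rewrite as A1 → β A1' and A1' → α A1' | ε.

S → c S' | a A1 A2 S' | c S A2 S' | a S'; A3 → a | A2; A2 → a | S S; A1 → a a A1' | S A3 A1' | c a A1'; S' → a S' | epsilon; A1' → a A1 A1' | epsilon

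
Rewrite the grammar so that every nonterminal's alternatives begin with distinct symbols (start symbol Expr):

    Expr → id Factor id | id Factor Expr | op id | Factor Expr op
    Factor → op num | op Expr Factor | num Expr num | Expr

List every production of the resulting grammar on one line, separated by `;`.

Expr → op id | Factor Expr op | id Factor Expr1; Factor → num Expr num | Expr | op Factor1; Expr1 → id | Expr; Factor1 → num | Expr Factor

Expr has alternatives sharing prefix 'id Factor': factor to Expr → id Factor Expr1 with Expr1 → id | Expr.
Factor has alternatives sharing prefix 'op': factor to Factor → op Factor1 with Factor1 → num | Expr Factor.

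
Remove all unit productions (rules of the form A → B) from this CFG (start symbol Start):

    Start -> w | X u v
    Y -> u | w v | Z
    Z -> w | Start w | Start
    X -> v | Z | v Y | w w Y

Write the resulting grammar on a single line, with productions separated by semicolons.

Start -> w | X u v; Y -> w | Start w | X u v | u | w v; Z -> w | Start w | X u v; X -> w | Start w | X u v | v | v Y | w w Y

Unit pairs: X ⇒* {Start, Z}; Y ⇒* {Start, Z}; Z ⇒* {Start}.
For each unit pair (A, B), copy every non-unit production of B to A, then drop all unit productions.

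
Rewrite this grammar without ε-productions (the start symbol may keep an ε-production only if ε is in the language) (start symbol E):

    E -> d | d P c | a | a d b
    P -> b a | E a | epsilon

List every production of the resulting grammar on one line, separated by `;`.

E -> d | d P c | d c | a | a d b; P -> b a | E a

The nullable symbols are {P}.
ε ∉ L(G), so no ε-production is kept.
Add the nullable-subset variants: E → d P c gives d P c | d c.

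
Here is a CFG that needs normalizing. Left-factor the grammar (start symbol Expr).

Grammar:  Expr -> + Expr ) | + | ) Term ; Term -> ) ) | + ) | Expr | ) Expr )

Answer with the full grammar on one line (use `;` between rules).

Expr has alternatives sharing prefix '+': factor to Expr → + Expr1 with Expr1 → Expr ) | ε.
Term has alternatives sharing prefix ')': factor to Term → ) Term1 with Term1 → ) | Expr ).

Expr -> ) Term | + Expr1; Term -> + ) | Expr | ) Term1; Expr1 -> Expr ) | ε; Term1 -> ) | Expr )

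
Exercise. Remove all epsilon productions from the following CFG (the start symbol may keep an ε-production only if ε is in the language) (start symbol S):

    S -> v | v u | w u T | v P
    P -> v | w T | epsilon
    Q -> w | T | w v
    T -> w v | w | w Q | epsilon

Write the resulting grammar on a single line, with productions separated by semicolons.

Nullable nonterminals: {P, Q, T}.
ε ∉ L(G), so no ε-production is kept.
Expand every rule over subsets of its nullable positions: S → w u T gives w u T | w u. P → w T gives w T | w.

S -> v | v u | w u T | w u | v P; P -> v | w T | w; Q -> w | T | w v; T -> w v | w | w Q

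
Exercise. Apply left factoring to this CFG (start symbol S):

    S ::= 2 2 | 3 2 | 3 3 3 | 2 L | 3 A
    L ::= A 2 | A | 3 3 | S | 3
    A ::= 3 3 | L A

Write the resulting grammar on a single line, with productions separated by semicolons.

S has alternatives sharing prefix '3': factor to S → 3 S' with S' → 2 | 3 3 | A.
S has alternatives sharing prefix '2': factor to S → 2 S'' with S'' → 2 | L.
L has alternatives sharing prefix 'A': factor to L → A L' with L' → 2 | ε.
L has alternatives sharing prefix '3': factor to L → 3 L'' with L'' → 3 | ε.

S ::= 3 S' | 2 S''; L ::= S | A L' | 3 L''; A ::= 3 3 | L A; S' ::= 2 | 3 3 | A; S'' ::= 2 | L; L' ::= 2 | ε; L'' ::= 3 | ε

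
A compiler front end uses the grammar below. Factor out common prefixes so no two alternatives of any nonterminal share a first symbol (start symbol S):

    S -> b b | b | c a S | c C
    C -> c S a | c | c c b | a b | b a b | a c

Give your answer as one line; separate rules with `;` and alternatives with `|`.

S -> b S' | c S''; C -> b a b | c C' | a C''; S' -> b | ε; S'' -> a S | C; C' -> S a | ε | c b; C'' -> b | c

S has alternatives sharing prefix 'b': factor to S → b S' with S' → b | ε.
S has alternatives sharing prefix 'c': factor to S → c S'' with S'' → a S | C.
C has alternatives sharing prefix 'c': factor to C → c C' with C' → S a | ε | c b.
C has alternatives sharing prefix 'a': factor to C → a C'' with C'' → b | c.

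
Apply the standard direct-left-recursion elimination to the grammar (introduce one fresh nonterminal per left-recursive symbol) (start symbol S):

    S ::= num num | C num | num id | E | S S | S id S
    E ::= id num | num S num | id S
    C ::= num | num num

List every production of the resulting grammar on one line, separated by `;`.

Left recursion appears on S.
For S: α = {S, id S}, β = {num num, C num, num id, E}. Rewrite as S → β S' and S' → α S' | ε.

S ::= num num S' | C num S' | num id S' | E S'; E ::= id num | num S num | id S; C ::= num | num num; S' ::= S S' | id S S' | ε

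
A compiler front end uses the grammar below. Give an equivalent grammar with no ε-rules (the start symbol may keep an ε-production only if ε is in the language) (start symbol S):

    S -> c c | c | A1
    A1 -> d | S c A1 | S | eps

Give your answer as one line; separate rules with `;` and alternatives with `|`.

S -> c c | c | A1 | eps; A1 -> d | S c A1 | S c | c A1 | c | S

The nullable symbols are {A1, S}.
ε ∈ L(G) since S is nullable, so keep S → ε.
For each production, add variants omitting each subset of nullable occurrences: A1 → S c A1 gives S c A1 | S c | c A1 | c.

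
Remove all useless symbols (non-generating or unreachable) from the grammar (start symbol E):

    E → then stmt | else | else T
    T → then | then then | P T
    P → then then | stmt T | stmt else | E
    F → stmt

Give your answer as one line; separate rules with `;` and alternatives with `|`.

E → then stmt | else | else T; T → then | then then | P T; P → then then | stmt T | stmt else | E

Generating nonterminals: {E, F, P, T}.
Reachable from E after that: {E, P, T}.
Removed useless symbols: {F} and every production mentioning them.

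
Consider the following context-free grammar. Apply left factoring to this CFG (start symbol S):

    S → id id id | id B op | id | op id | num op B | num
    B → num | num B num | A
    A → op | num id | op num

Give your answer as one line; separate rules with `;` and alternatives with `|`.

S has alternatives sharing prefix 'id': factor to S → id S' with S' → id id | B op | ε.
S has alternatives sharing prefix 'num': factor to S → num S'' with S'' → op B | ε.
B has alternatives sharing prefix 'num': factor to B → num B' with B' → ε | B num.
A has alternatives sharing prefix 'op': factor to A → op A' with A' → ε | num.

S → op id | id S' | num S''; B → A | num B'; A → num id | op A'; S' → id id | B op | ε; S'' → op B | ε; B' → ε | B num; A' → ε | num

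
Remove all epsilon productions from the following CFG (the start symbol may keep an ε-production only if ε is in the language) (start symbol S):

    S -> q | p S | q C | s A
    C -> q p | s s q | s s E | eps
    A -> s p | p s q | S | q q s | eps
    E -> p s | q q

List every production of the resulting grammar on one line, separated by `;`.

S -> q | p S | q C | s A | s; C -> q p | s s q | s s E; A -> s p | p s q | S | q q s; E -> p s | q q

Nullable set = {A, C}.
ε ∉ L(G), so no ε-production is kept.
Add the nullable-subset variants: S → s A gives s A | s.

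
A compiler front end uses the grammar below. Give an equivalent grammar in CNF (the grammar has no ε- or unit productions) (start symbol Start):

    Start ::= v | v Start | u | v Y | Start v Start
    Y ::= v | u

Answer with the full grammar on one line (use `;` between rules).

Introduce a nonterminal for each terminal appearing in a rule of length ≥ 2: X1 → v.
Binarize each right-hand side of length ≥ 3 by chaining fresh nonterminals (Y1, Y2, …): affected rules were Start → Start X1 Start.

Start ::= v | X1 Start | u | X1 Y | Start Y1; Y ::= v | u; X1 ::= v; Y1 ::= X1 Start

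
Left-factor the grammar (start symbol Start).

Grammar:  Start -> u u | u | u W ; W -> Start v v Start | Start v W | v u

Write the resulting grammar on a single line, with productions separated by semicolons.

Start has alternatives sharing prefix 'u': factor to Start → u Start1 with Start1 → u | ε | W.
W has alternatives sharing prefix 'Start v': factor to W → Start v W1 with W1 → v Start | W.

Start -> u Start1; W -> v u | Start v W1; Start1 -> u | ε | W; W1 -> v Start | W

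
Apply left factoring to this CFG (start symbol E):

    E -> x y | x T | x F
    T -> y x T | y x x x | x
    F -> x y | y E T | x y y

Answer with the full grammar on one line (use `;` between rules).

E has alternatives sharing prefix 'x': factor to E → x E' with E' → y | T | F.
T has alternatives sharing prefix 'y x': factor to T → y x T' with T' → T | x x.
F has alternatives sharing prefix 'x y': factor to F → x y F' with F' → ε | y.

E -> x E'; T -> x | y x T'; F -> y E T | x y F'; E' -> y | T | F; T' -> T | x x; F' -> ε | y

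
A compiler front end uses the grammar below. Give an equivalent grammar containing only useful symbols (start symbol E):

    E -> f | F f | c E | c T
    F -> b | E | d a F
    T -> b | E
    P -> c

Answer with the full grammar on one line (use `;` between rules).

Generating nonterminals: {E, F, P, T}.
Reachable from E after that: {E, F, T}.
Removed useless symbols: {P} and every production mentioning them.

E -> f | F f | c E | c T; F -> b | E | d a F; T -> b | E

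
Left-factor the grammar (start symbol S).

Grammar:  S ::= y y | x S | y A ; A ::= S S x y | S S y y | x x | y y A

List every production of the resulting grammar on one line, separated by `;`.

S has alternatives sharing prefix 'y': factor to S → y S' with S' → y | A.
A has alternatives sharing prefix 'S S': factor to A → S S A' with A' → x y | y y.

S ::= x S | y S'; A ::= x x | y y A | S S A'; S' ::= y | A; A' ::= x y | y y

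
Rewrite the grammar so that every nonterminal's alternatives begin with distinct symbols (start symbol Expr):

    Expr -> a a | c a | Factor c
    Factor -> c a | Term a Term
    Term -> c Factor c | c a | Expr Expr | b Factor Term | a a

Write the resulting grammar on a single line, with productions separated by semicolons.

Expr -> a a | c a | Factor c; Factor -> c a | Term a Term; Term -> Expr Expr | b Factor Term | a a | c Term1; Term1 -> Factor c | a

Term has alternatives sharing prefix 'c': factor to Term → c Term1 with Term1 → Factor c | a.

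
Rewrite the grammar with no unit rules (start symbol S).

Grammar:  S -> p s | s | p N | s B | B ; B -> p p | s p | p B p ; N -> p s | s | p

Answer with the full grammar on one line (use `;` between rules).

Unit pairs: S ⇒* {B}.
For every A with A ⇒* B via unit rules, add B's non-unit alternatives to A; then delete every rule of the form X → Y.

S -> p p | s p | p B p | p s | s | p N | s B; B -> p p | s p | p B p; N -> p s | s | p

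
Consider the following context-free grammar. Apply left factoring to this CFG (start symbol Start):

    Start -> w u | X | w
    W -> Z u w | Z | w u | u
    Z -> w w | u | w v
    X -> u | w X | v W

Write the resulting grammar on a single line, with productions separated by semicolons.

Start -> X | w Start1; W -> w u | u | Z W1; Z -> u | w Z1; X -> u | w X | v W; Start1 -> u | ε; W1 -> u w | ε; Z1 -> w | v

Start has alternatives sharing prefix 'w': factor to Start → w Start1 with Start1 → u | ε.
W has alternatives sharing prefix 'Z': factor to W → Z W1 with W1 → u w | ε.
Z has alternatives sharing prefix 'w': factor to Z → w Z1 with Z1 → w | v.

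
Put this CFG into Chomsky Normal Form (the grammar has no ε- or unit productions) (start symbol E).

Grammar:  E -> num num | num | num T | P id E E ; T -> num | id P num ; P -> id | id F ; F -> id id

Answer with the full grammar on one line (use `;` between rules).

Introduce a nonterminal for each terminal appearing in a rule of length ≥ 2: X1 → num, X2 → id.
Binarize each right-hand side of length ≥ 3 by chaining fresh nonterminals (Y1, Y2, …): affected rules were E → P X2 E E; T → X2 P X1.

E -> X1 X1 | num | X1 T | P Y1; T -> num | X2 Y3; P -> id | X2 F; F -> X2 X2; X1 -> num; X2 -> id; Y1 -> X2 Y2; Y2 -> E E; Y3 -> P X1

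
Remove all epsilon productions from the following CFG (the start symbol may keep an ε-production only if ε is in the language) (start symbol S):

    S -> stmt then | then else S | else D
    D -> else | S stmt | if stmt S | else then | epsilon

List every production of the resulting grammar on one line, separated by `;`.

The nullable symbols are {D}.
ε ∉ L(G), so no ε-production is kept.
Add the nullable-subset variants: S → else D gives else D | else.

S -> stmt then | then else S | else D | else; D -> else | S stmt | if stmt S | else then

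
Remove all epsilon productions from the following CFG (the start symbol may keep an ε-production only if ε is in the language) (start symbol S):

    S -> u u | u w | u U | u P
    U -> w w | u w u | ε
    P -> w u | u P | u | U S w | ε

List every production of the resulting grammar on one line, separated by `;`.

S -> u u | u w | u U | u | u P; U -> w w | u w u; P -> w u | u P | u | U S w | S w

Nullable nonterminals: {P, U}.
ε ∉ L(G), so no ε-production is kept.
For each production, add variants omitting each subset of nullable occurrences: S → u U gives u U | u. P → u P gives u P | u. P → U S w gives U S w | S w.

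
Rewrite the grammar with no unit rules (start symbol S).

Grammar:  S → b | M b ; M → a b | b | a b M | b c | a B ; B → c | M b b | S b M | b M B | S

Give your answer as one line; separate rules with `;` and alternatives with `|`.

S → b | M b; M → a b | b | a b M | b c | a B; B → c | M b b | S b M | b M B | b | M b

Unit pairs: B ⇒* {S}.
For every A with A ⇒* B via unit rules, add B's non-unit alternatives to A; then delete every rule of the form X → Y.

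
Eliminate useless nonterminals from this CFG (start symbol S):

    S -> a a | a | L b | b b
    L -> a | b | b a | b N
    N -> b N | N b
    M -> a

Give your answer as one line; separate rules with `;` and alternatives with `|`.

S -> a a | a | L b | b b; L -> a | b | b a

Generating nonterminals: {L, M, S}.
Reachable from S after that: {L, S}.
Removed useless symbols: {M, N} and every production mentioning them.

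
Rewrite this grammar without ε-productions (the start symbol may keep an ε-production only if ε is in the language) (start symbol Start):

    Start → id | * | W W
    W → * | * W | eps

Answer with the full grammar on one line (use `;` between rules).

Start → id | * | W W | W | eps; W → * | * W

Nullable set = {Start, W}.
ε ∈ L(G) since Start is nullable, so keep Start → ε.
For each production, add variants omitting each subset of nullable occurrences: Start → W W gives W W | W.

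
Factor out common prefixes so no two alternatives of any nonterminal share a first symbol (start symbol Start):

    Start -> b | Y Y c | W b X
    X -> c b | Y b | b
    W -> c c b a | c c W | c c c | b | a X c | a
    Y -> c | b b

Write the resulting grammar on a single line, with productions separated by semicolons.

Start -> b | Y Y c | W b X; X -> c b | Y b | b; W -> b | c c W1 | a W2; Y -> c | b b; W1 -> b a | W | c; W2 -> X c | ε

W has alternatives sharing prefix 'c c': factor to W → c c W1 with W1 → b a | W | c.
W has alternatives sharing prefix 'a': factor to W → a W2 with W2 → X c | ε.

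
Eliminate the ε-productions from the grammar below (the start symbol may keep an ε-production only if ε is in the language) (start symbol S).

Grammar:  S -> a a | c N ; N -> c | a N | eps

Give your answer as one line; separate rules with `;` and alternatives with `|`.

S -> a a | c N | c; N -> c | a N | a

Nullable set = {N}.
ε ∉ L(G), so no ε-production is kept.
Add the nullable-subset variants: S → c N gives c N | c. N → a N gives a N | a.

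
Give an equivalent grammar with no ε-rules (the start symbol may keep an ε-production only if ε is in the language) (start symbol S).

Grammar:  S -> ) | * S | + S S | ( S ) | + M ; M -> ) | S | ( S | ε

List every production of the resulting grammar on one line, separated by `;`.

Nullable nonterminals: {M}.
ε ∉ L(G), so no ε-production is kept.
Expand every rule over subsets of its nullable positions: S → + M gives + M | +.

S -> ) | * S | + S S | ( S ) | + M | +; M -> ) | S | ( S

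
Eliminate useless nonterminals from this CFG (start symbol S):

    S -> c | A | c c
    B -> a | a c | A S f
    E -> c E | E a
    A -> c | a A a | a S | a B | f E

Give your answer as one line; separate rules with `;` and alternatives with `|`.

Generating nonterminals: {A, B, S}.
Reachable from S after that: {A, B, S}.
Removed useless symbols: {E} and every production mentioning them.

S -> c | A | c c; B -> a | a c | A S f; A -> c | a A a | a S | a B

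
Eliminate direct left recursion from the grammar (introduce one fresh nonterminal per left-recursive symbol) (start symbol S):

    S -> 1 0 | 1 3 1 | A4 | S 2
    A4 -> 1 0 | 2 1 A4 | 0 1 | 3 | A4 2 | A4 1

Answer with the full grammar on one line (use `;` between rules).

Directly left-recursive nonterminals: S, A4.
For S: α = {2}, β = {1 0, 1 3 1, A4}. Rewrite as S → β S' and S' → α S' | ε.
For A4: α = {2, 1}, β = {1 0, 2 1 A4, 0 1, 3}. Rewrite as A4 → β A4' and A4' → α A4' | ε.

S -> 1 0 S' | 1 3 1 S' | A4 S'; A4 -> 1 0 A4' | 2 1 A4 A4' | 0 1 A4' | 3 A4'; S' -> 2 S' | ε; A4' -> 2 A4' | 1 A4' | ε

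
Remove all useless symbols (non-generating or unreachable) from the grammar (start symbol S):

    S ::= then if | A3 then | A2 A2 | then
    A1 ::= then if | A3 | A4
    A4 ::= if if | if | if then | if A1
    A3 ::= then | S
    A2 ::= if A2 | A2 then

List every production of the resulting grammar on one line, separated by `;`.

S ::= then if | A3 then | then; A3 ::= then | S

Generating nonterminals: {A1, A3, A4, S}.
Reachable from S after that: {A3, S}.
Removed useless symbols: {A1, A2, A4} and every production mentioning them.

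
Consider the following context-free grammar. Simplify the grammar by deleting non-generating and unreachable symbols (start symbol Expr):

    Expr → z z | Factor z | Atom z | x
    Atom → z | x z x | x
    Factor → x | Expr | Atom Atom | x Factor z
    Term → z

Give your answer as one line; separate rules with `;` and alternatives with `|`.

Expr → z z | Factor z | Atom z | x; Atom → z | x z x | x; Factor → x | Expr | Atom Atom | x Factor z

Generating nonterminals: {Atom, Expr, Factor, Term}.
Reachable from Expr after that: {Atom, Expr, Factor}.
Removed useless symbols: {Term} and every production mentioning them.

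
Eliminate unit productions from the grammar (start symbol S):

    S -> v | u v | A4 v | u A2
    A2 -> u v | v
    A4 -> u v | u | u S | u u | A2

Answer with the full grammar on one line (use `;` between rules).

Unit pairs: A4 ⇒* {A2}.
Replace each nonterminal's rules with the union of the non-unit rules of every nonterminal it unit-derives.

S -> v | u v | A4 v | u A2; A2 -> u v | v; A4 -> u v | u | u S | u u | v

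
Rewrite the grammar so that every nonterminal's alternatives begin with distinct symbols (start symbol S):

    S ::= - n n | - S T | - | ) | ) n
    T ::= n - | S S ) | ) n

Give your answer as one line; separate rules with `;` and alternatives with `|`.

S has alternatives sharing prefix '-': factor to S → - S' with S' → n n | S T | ε.
S has alternatives sharing prefix ')': factor to S → ) S'' with S'' → ε | n.

S ::= - S' | ) S''; T ::= n - | S S ) | ) n; S' ::= n n | S T | ε; S'' ::= ε | n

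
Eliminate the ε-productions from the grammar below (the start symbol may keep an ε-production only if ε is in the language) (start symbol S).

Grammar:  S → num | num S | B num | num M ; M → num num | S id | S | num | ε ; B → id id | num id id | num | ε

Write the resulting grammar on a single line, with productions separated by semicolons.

S → num | num S | B num | num M; M → num num | S id | S | num; B → id id | num id id | num

Nullable set = {B, M}.
ε ∉ L(G), so no ε-production is kept.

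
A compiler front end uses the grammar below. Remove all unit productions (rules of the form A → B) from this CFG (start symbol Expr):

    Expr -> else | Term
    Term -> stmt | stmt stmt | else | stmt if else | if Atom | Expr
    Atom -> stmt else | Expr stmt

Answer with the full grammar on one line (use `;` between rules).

Unit pairs: Expr ⇒* {Term}; Term ⇒* {Expr}.
For each unit pair (A, B), copy every non-unit production of B to A, then drop all unit productions.

Expr -> stmt | stmt stmt | else | stmt if else | if Atom; Term -> stmt | stmt stmt | else | stmt if else | if Atom; Atom -> stmt else | Expr stmt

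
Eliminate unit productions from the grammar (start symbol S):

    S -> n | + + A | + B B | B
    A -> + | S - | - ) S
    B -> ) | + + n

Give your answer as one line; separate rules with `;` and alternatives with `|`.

Unit pairs: S ⇒* {B}.
For every A with A ⇒* B via unit rules, add B's non-unit alternatives to A; then delete every rule of the form X → Y.

S -> ) | + + n | n | + + A | + B B; A -> + | S - | - ) S; B -> ) | + + n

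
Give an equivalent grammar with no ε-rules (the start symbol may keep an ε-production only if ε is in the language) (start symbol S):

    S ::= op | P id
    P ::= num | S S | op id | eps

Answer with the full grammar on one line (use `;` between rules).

S ::= op | P id | id; P ::= num | S S | op id

The nullable symbols are {P}.
ε ∉ L(G), so no ε-production is kept.
Expand every rule over subsets of its nullable positions: S → P id gives P id | id.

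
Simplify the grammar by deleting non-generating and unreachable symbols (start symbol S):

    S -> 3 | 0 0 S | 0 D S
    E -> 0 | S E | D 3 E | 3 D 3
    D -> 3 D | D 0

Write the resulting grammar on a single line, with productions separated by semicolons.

S -> 3 | 0 0 S

Generating nonterminals: {E, S}.
Reachable from S after that: {S}.
Removed useless symbols: {D, E} and every production mentioning them.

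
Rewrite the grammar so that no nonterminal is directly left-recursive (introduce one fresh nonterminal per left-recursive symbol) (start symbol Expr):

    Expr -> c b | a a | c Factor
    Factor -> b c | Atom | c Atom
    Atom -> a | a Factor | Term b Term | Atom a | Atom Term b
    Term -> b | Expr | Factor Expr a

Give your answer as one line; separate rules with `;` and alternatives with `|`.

Expr -> c b | a a | c Factor; Factor -> b c | Atom | c Atom; Atom -> a Atom1 | a Factor Atom1 | Term b Term Atom1; Term -> b | Expr | Factor Expr a; Atom1 -> a Atom1 | Term b Atom1 | ε

Directly left-recursive nonterminal: Atom.
For Atom: α = {a, Term b}, β = {a, a Factor, Term b Term}. Rewrite as Atom → β Atom1 and Atom1 → α Atom1 | ε.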